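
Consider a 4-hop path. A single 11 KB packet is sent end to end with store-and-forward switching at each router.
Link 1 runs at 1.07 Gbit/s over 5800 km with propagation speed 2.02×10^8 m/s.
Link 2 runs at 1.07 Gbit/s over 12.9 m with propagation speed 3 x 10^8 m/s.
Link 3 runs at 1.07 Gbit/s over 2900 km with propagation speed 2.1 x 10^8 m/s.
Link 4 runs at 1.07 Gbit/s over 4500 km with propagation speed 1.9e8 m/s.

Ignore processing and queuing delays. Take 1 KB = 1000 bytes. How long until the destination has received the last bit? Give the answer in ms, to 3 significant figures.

L = 88000 bits.
Transmission delay per hop = L/R = 88000/1.07e+09 = 0.082243 ms; 4 hops → 0.328972 ms.
Propagation delays (d/s per hop): 28.7129, 4.3e-05, 13.8095, 23.6842 ms; sum = 66.2066 ms.
End-to-end = 66.5 ms.

66.5 ms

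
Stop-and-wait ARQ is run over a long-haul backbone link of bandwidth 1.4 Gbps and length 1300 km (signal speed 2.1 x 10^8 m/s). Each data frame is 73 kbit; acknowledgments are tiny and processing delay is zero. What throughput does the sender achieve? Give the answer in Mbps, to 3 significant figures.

5.87 Mbps

t_tx = L/R = 73000/1400000000 = 5.21429e-05 s.
t_prop = 1300000/210000000 = 0.00619048 s; RTT = 0.012381 s.
Cycle = t_tx + RTT = 0.0124331 s.
Throughput = L / cycle = 73000 / 0.0124331 = 5.87 Mbps.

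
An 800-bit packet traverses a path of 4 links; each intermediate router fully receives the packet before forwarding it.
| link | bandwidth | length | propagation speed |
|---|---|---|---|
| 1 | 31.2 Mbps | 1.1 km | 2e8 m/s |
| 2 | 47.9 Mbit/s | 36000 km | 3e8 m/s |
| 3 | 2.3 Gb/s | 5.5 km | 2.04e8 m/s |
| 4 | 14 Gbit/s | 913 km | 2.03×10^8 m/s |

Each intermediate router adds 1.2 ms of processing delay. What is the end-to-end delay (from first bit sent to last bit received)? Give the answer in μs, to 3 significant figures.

128000 μs

Transmission delays (L/R per hop): 25.641, 16.7015, 0.347826, 0.0571429 μs; sum = 42.7475 μs.
Propagation delays (d/s per hop): 5.5, 120000, 26.9608, 4497.54 μs; sum = 124530 μs.
Processing at 3 router(s): 3 × 1.2 ms = 3600 μs.
End-to-end = 128000 μs.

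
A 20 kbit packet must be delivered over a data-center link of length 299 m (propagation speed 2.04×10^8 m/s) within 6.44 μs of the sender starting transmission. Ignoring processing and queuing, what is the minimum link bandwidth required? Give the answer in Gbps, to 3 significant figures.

4.02 Gbps

Propagation delay = 299 / 204000000 = 1.46569 μs.
Transmission budget = 6.44 − 1.46569 = 4.97431 μs.
R ≥ L / t_tx = 20000 bits / 4.97431e-06 s = 4.02 Gbps.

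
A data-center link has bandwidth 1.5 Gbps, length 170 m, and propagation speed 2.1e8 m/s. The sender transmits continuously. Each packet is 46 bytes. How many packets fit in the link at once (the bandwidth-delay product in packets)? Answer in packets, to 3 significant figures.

Propagation delay = 170 / 210000000 = 8.09524e-07 s.
BDP = R × t_prop = 1500000000 × 8.09524e-07 = 1214.29 bits.
In packets of 368 bits: 3.30 packets.

3.30 packets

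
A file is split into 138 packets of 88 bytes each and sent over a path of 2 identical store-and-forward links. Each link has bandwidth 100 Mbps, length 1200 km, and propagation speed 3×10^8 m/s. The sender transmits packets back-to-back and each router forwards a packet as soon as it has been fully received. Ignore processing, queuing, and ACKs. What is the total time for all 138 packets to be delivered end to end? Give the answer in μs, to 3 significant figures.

8980 μs

Per-hop transmission t_tx = L/R = 704/100000000 = 7.04 μs.
Per-hop propagation t_prop = 1200000/300000000 = 4000 μs.
Pipeline fill: first packet needs 2·t_tx to clear all hops; remaining 137 packets each add one t_tx.
Total = (2+138-1)·t_tx + 2·t_prop = 139·7.04 + 2·4000 = 8980 μs.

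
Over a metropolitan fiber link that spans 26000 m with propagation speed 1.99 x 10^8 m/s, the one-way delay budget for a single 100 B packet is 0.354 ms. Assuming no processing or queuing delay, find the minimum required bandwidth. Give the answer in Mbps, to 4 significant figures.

3.582 Mbps

L = 800 bits.
Propagation delay = 26000 / 199000000 = 0.130653 ms.
Transmission budget = 0.354 − 0.130653 = 0.223347 ms.
R ≥ L / t_tx = 800 bits / 0.000223347 s = 3.582 Mbps.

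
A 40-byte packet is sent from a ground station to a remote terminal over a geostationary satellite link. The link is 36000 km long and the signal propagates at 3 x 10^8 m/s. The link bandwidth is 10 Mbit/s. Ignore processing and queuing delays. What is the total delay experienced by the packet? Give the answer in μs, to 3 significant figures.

120000 μs

L = 40 × 8 = 320 bits.
Transmission delay = L/R = 320 / 10000000 = 32 μs.
Propagation delay = d/s = 36000000 m / 300000000 m/s = 120000 μs.
Total = 120000 μs.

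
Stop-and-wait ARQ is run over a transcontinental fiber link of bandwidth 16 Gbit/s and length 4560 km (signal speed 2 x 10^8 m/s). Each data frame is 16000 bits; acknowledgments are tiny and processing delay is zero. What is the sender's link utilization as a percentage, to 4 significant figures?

0.002193 %

t_tx = L/R = 16000/16000000000 = 1e-06 s.
t_prop = 4560000/200000000 = 0.0228 s; RTT = 0.0456 s.
Cycle = t_tx + RTT = 0.045601 s.
Utilization = t_tx / cycle = 1e-06/0.045601 = 0.002193 %.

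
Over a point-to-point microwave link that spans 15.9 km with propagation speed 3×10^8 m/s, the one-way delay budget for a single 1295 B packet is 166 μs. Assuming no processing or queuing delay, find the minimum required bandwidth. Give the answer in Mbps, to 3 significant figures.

L = 10360 bits.
Propagation delay = 15900 / 300000000 = 53 μs.
Transmission budget = 166 − 53 = 113 μs.
R ≥ L / t_tx = 10360 bits / 0.000113 s = 91.7 Mbps.

91.7 Mbps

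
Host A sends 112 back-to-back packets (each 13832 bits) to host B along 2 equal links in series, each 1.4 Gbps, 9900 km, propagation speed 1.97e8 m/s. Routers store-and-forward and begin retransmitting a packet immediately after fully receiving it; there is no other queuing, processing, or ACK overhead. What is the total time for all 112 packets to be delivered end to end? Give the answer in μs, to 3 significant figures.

Per-hop transmission t_tx = L/R = 13832/1400000000 = 9.88 μs.
Per-hop propagation t_prop = 9900000/197000000 = 50253.8 μs.
Pipeline fill: first packet needs 2·t_tx to clear all hops; remaining 111 packets each add one t_tx.
Total = (2+112-1)·t_tx + 2·t_prop = 113·9.88 + 2·50253.8 = 102000 μs.

102000 μs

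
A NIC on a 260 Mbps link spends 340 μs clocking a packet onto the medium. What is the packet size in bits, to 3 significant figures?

L = R × t_tx = 260000000 b/s × 0.00034 s = 88400 bits.

88400 bits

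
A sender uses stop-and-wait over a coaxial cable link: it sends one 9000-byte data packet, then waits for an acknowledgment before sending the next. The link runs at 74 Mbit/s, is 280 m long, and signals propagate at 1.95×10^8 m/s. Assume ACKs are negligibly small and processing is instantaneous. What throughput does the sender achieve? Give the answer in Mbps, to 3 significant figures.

t_tx = L/R = 72000/74000000 = 0.000972973 s.
t_prop = 280/195000000 = 1.4359e-06 s; RTT = 2.87179e-06 s.
Cycle = t_tx + RTT = 0.000975845 s.
Throughput = L / cycle = 72000 / 0.000975845 = 73.8 Mbps.

73.8 Mbps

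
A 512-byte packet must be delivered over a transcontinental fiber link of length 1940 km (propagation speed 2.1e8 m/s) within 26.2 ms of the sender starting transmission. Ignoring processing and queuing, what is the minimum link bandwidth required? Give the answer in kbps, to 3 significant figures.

L = 4096 bits.
Propagation delay = 1940000 / 210000000 = 9.2381 ms.
Transmission budget = 26.2 − 9.2381 = 16.9619 ms.
R ≥ L / t_tx = 4096 bits / 0.0169619 s = 241 kbps.

241 kbps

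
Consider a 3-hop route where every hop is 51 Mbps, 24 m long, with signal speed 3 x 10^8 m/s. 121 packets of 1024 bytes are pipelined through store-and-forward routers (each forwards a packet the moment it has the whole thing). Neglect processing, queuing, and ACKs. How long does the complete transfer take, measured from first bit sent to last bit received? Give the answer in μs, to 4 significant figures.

Per-hop transmission t_tx = L/R = 8192/51000000 = 160.627 μs.
Per-hop propagation t_prop = 24/300000000 = 0.08 μs.
Pipeline fill: first packet needs 3·t_tx to clear all hops; remaining 120 packets each add one t_tx.
Total = (3+121-1)·t_tx + 3·t_prop = 123·160.627 + 3·0.08 = 19760 μs.

19760 μs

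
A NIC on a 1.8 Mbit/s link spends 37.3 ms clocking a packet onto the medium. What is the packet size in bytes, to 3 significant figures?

8390 bytes

L = R × t_tx = 1800000 b/s × 0.0373 s = 67140 bits.
In bytes: 67140 / 8 = 8390 bytes.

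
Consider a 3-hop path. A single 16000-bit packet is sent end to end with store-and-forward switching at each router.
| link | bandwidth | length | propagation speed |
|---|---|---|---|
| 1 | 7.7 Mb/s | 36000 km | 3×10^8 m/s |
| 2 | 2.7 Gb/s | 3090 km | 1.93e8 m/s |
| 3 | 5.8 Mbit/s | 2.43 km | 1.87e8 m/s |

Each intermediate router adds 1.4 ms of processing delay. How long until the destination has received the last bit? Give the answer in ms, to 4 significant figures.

Transmission delays (L/R per hop): 2.07792, 0.00592593, 2.75862 ms; sum = 4.84247 ms.
Propagation delays (d/s per hop): 120, 16.0104, 0.0129947 ms; sum = 136.023 ms.
Processing at 2 router(s): 2 × 1.4 ms = 2.8 ms.
End-to-end = 143.7 ms.

143.7 ms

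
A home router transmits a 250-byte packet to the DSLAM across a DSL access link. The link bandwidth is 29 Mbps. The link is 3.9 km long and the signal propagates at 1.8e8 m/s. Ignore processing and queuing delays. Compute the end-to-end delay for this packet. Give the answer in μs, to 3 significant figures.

L = 250 × 8 = 2000 bits.
Transmission delay = L/R = 2000 / 29000000 = 68.9655 μs.
Propagation delay = d/s = 3900 m / 180000000 m/s = 21.6667 μs.
Total = 90.6 μs.

90.6 μs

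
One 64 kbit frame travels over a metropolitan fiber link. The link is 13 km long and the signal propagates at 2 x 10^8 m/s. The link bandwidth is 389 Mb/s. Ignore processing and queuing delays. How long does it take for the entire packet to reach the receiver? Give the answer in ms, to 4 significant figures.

0.2295 ms

L = 64000 bits.
Transmission delay = L/R = 64000 / 389000000 = 0.164524 ms.
Propagation delay = d/s = 13000 m / 200000000 m/s = 0.065 ms.
Total = 0.2295 ms.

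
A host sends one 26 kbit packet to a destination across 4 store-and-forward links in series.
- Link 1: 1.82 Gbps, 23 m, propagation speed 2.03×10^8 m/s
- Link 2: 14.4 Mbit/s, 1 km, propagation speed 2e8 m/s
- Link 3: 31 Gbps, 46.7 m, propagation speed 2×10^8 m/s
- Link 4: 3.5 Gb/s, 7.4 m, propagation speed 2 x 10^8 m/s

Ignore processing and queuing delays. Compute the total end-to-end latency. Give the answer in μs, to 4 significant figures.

1833 μs

L = 26000 bits.
Transmission delays (L/R per hop): 14.2857, 1805.56, 0.83871, 7.42857 μs; sum = 1828.11 μs.
Propagation delays (d/s per hop): 0.1133, 5, 0.2335, 0.037 μs; sum = 5.3838 μs.
End-to-end = 1833 μs.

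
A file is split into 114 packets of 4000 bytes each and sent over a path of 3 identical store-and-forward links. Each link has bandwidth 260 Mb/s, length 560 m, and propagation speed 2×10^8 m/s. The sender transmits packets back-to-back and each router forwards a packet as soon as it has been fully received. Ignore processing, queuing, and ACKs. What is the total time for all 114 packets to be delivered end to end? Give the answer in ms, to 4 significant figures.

14.29 ms

Per-hop transmission t_tx = L/R = 32000/260000000 = 0.123077 ms.
Per-hop propagation t_prop = 560/200000000 = 0.0028 ms.
Pipeline fill: first packet needs 3·t_tx to clear all hops; remaining 113 packets each add one t_tx.
Total = (3+114-1)·t_tx + 3·t_prop = 116·0.123077 + 3·0.0028 = 14.29 ms.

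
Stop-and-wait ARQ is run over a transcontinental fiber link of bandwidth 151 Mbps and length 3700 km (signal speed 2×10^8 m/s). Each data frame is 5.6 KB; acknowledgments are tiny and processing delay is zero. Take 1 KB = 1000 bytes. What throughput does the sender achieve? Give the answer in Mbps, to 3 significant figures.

1.20 Mbps

t_tx = L/R = 44800/151000000 = 0.000296689 s.
t_prop = 3700000/200000000 = 0.0185 s; RTT = 0.037 s.
Cycle = t_tx + RTT = 0.0372967 s.
Throughput = L / cycle = 44800 / 0.0372967 = 1.20 Mbps.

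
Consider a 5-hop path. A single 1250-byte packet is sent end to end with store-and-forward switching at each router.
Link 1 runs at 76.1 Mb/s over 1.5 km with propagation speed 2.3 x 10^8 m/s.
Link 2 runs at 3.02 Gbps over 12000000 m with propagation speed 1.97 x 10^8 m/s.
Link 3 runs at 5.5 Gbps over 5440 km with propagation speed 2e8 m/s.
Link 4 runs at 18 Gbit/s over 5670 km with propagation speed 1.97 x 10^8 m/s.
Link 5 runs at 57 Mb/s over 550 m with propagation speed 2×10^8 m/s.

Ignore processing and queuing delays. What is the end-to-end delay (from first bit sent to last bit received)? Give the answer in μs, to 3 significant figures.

117000 μs

L = 1250 × 8 = 10000 bits.
Transmission delays (L/R per hop): 131.406, 3.31126, 1.81818, 0.555556, 175.439 μs; sum = 312.53 μs.
Propagation delays (d/s per hop): 6.52174, 60913.7, 27200, 28781.7, 2.75 μs; sum = 116905 μs.
End-to-end = 117000 μs.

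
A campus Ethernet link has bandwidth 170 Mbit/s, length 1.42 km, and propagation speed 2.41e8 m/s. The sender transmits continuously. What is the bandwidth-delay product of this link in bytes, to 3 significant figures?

125 bytes

Propagation delay = 1420 / 241000000 = 5.89212e-06 s.
BDP = R × t_prop = 170000000 × 5.89212e-06 = 1001.66 bits.
In bytes: 1001.66/8 = 125 bytes.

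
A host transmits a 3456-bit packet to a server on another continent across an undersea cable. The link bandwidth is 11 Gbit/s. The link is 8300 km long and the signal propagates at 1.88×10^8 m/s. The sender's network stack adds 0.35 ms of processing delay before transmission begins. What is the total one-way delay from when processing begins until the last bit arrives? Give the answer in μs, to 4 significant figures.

Transmission delay = L/R = 3456 / 11000000000 = 0.314182 μs.
Propagation delay = d/s = 8300000 m / 188000000 m/s = 44148.9 μs.
Plus processing delay 0.35 ms = 350 μs.
Total = 44500 μs.

44500 μs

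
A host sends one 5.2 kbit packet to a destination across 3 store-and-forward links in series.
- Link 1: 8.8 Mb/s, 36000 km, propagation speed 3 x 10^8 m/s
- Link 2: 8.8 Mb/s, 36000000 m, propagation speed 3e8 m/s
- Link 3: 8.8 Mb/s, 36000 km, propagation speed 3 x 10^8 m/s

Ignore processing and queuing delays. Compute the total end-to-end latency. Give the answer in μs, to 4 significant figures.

361800 μs

L = 5200 bits.
Transmission delay per hop = L/R = 5200/8800000 = 590.909 μs; 3 hops → 1772.73 μs.
Propagation delays (d/s per hop): 120000, 120000, 120000 μs; sum = 360000 μs.
End-to-end = 361800 μs.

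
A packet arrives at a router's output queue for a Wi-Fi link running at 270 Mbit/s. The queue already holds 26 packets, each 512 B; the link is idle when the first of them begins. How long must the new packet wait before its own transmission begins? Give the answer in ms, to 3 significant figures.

0.394 ms

Each queued packet: L/R = 4096/270000000 = 0.0151704 ms.
26 queued → 0.39443 ms.
Queuing delay = 0.394 ms.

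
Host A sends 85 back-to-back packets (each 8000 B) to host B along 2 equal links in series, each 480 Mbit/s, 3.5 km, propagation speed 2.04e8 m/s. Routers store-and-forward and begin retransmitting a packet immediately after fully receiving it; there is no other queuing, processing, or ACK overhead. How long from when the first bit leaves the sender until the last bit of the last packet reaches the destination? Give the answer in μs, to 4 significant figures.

Per-hop transmission t_tx = L/R = 64000/480000000 = 133.333 μs.
Per-hop propagation t_prop = 3500/204000000 = 17.1569 μs.
Pipeline fill: first packet needs 2·t_tx to clear all hops; remaining 84 packets each add one t_tx.
Total = (2+85-1)·t_tx + 2·t_prop = 86·133.333 + 2·17.1569 = 11500 μs.

11500 μs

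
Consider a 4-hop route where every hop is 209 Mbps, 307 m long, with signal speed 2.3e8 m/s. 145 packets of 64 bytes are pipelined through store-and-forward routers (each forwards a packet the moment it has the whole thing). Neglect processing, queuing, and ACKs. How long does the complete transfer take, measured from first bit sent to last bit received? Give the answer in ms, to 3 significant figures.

0.368 ms

Per-hop transmission t_tx = L/R = 512/209000000 = 0.00244976 ms.
Per-hop propagation t_prop = 307/2.3e+08 = 0.00133478 ms.
Pipeline fill: first packet needs 4·t_tx to clear all hops; remaining 144 packets each add one t_tx.
Total = (4+145-1)·t_tx + 4·t_prop = 148·0.00244976 + 4·0.00133478 = 0.368 ms.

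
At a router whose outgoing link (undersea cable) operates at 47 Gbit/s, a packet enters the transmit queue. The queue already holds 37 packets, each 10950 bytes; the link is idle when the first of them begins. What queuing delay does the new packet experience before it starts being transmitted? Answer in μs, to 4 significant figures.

Each queued packet: L/R = 87600/47000000000 = 1.86383 μs.
37 queued → 68.9617 μs.
Queuing delay = 68.96 μs.

68.96 μs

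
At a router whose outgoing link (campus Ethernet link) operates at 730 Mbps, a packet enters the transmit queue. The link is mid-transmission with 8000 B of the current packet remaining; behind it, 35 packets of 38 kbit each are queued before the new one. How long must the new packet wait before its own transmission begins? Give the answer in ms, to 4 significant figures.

1.910 ms

Each queued packet: L/R = 38000/730000000 = 0.0520548 ms.
35 queued → 1.82192 ms.
Plus remaining 64000 bits of current packet: 0.0876712 ms.
Queuing delay = 1.910 ms.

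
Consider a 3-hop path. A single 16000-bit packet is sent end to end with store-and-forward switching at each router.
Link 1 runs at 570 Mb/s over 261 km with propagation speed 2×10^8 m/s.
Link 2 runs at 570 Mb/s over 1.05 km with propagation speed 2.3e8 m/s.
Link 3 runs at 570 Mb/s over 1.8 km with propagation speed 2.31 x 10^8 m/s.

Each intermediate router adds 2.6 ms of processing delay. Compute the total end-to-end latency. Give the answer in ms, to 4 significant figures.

6.602 ms

Transmission delay per hop = L/R = 16000/570000000 = 0.0280702 ms; 3 hops → 0.0842105 ms.
Propagation delays (d/s per hop): 1.305, 0.00456522, 0.00779221 ms; sum = 1.31736 ms.
Processing at 2 router(s): 2 × 2.6 ms = 5.2 ms.
End-to-end = 6.602 ms.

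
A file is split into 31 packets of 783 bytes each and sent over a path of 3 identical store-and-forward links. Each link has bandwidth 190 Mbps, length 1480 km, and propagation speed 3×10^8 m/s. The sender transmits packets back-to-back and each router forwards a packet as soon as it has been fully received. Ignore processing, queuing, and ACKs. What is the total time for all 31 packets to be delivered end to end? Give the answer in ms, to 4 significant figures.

Per-hop transmission t_tx = L/R = 6264/190000000 = 0.0329684 ms.
Per-hop propagation t_prop = 1480000/300000000 = 4.93333 ms.
Pipeline fill: first packet needs 3·t_tx to clear all hops; remaining 30 packets each add one t_tx.
Total = (3+31-1)·t_tx + 3·t_prop = 33·0.0329684 + 3·4.93333 = 15.89 ms.

15.89 ms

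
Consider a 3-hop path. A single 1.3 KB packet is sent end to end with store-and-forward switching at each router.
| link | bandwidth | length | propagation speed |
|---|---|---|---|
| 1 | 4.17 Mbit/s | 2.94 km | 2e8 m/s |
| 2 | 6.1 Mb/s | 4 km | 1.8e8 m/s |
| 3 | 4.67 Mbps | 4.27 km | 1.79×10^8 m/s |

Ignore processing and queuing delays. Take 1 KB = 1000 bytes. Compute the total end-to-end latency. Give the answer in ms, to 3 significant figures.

L = 10400 bits.
Transmission delays (L/R per hop): 2.494, 1.70492, 2.22698 ms; sum = 6.4259 ms.
Propagation delays (d/s per hop): 0.0147, 0.0222222, 0.0238547 ms; sum = 0.060777 ms.
End-to-end = 6.49 ms.

6.49 ms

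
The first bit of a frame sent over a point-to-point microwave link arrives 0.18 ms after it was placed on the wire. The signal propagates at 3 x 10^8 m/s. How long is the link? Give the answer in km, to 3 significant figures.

d = s × t_prop = 300000000 × 0.00018 = 54.0 km.

54.0 km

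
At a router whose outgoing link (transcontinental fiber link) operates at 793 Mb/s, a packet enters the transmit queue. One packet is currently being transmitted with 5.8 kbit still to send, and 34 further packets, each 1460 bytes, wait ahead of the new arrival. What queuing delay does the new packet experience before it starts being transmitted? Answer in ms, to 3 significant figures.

Each queued packet: L/R = 11680/793000000 = 0.0147289 ms.
34 queued → 0.500782 ms.
Plus remaining 5800 bits of current packet: 0.007314 ms.
Queuing delay = 0.508 ms.

0.508 ms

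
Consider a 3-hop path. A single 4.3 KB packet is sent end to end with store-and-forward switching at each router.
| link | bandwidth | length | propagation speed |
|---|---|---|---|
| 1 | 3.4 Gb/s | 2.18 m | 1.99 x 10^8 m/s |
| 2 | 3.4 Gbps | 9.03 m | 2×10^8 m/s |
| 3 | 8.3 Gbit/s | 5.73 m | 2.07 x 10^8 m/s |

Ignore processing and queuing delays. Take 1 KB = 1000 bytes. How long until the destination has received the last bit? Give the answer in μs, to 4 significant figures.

L = 34400 bits.
Transmission delays (L/R per hop): 10.1176, 10.1176, 4.14458 μs; sum = 24.3799 μs.
Propagation delays (d/s per hop): 0.0109548, 0.04515, 0.0276812 μs; sum = 0.0837859 μs.
End-to-end = 24.46 μs.

24.46 μs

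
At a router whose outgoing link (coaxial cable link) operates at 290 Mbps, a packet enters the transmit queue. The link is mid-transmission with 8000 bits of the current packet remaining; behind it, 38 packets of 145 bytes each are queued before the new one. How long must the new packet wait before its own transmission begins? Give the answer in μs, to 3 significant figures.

180 μs

Each queued packet: L/R = 1160/290000000 = 4 μs.
38 queued → 152 μs.
Plus remaining 8000 bits of current packet: 27.5862 μs.
Queuing delay = 180 μs.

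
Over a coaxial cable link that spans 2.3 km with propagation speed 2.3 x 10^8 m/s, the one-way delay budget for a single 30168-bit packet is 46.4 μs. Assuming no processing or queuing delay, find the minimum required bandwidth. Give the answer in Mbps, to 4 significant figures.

828.8 Mbps

Propagation delay = 2300 / 2.3e+08 = 10 μs.
Transmission budget = 46.4 − 10 = 36.4 μs.
R ≥ L / t_tx = 30168 bits / 3.64e-05 s = 828.8 Mbps.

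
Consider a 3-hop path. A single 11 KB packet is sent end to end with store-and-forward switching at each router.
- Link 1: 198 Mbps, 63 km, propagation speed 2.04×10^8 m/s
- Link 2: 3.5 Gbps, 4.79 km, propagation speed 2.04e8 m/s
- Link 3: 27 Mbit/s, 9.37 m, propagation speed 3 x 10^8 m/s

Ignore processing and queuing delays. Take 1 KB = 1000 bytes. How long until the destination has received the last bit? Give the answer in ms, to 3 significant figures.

4.06 ms

L = 88000 bits.
Transmission delays (L/R per hop): 0.444444, 0.0251429, 3.25926 ms; sum = 3.72885 ms.
Propagation delays (d/s per hop): 0.308824, 0.0234804, 3.12333e-05 ms; sum = 0.332335 ms.
End-to-end = 4.06 ms.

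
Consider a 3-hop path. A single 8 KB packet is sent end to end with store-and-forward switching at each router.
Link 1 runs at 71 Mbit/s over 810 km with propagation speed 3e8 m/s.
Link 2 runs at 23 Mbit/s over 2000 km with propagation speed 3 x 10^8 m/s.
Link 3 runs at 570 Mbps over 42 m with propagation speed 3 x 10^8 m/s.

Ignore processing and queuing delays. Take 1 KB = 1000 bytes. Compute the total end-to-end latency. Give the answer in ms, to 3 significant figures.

L = 64000 bits.
Transmission delays (L/R per hop): 0.901408, 2.78261, 0.112281 ms; sum = 3.7963 ms.
Propagation delays (d/s per hop): 2.7, 6.66667, 0.00014 ms; sum = 9.36681 ms.
End-to-end = 13.2 ms.

13.2 ms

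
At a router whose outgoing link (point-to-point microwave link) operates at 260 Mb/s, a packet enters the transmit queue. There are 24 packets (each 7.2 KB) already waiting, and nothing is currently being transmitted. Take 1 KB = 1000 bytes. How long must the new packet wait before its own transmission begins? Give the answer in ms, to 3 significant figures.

Each queued packet: L/R = 57600/260000000 = 0.221538 ms.
24 queued → 5.31692 ms.
Queuing delay = 5.32 ms.

5.32 ms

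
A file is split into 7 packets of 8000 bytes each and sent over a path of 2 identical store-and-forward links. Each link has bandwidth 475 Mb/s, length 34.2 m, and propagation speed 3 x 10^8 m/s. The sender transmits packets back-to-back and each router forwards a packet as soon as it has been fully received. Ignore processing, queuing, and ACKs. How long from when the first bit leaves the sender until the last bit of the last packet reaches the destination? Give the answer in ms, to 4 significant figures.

1.078 ms

Per-hop transmission t_tx = L/R = 64000/475000000 = 0.134737 ms.
Per-hop propagation t_prop = 34.2/300000000 = 0.000114 ms.
Pipeline fill: first packet needs 2·t_tx to clear all hops; remaining 6 packets each add one t_tx.
Total = (2+7-1)·t_tx + 2·t_prop = 8·0.134737 + 2·0.000114 = 1.078 ms.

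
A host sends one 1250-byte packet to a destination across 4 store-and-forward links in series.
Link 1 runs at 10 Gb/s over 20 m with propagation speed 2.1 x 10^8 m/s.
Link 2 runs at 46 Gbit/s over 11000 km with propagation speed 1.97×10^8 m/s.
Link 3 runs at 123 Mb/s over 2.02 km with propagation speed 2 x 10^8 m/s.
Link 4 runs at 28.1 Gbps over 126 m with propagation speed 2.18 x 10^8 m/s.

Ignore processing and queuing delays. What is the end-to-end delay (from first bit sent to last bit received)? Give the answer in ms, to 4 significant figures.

55.93 ms

L = 1250 × 8 = 10000 bits.
Transmission delays (L/R per hop): 0.001, 0.000217391, 0.0813008, 0.000355872 ms; sum = 0.0828741 ms.
Propagation delays (d/s per hop): 9.52381e-05, 55.8376, 0.0101, 0.000577982 ms; sum = 55.8483 ms.
End-to-end = 55.93 ms.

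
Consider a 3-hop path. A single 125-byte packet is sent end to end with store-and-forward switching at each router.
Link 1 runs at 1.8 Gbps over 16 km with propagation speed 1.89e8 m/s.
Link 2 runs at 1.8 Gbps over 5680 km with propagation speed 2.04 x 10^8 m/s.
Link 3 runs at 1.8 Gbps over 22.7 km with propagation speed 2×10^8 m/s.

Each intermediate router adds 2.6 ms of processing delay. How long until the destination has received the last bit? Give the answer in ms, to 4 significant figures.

33.24 ms

L = 125 × 8 = 1000 bits.
Transmission delay per hop = L/R = 1000/1800000000 = 0.000555556 ms; 3 hops → 0.00166667 ms.
Propagation delays (d/s per hop): 0.0846561, 27.8431, 0.1135 ms; sum = 28.0413 ms.
Processing at 2 router(s): 2 × 2.6 ms = 5.2 ms.
End-to-end = 33.24 ms.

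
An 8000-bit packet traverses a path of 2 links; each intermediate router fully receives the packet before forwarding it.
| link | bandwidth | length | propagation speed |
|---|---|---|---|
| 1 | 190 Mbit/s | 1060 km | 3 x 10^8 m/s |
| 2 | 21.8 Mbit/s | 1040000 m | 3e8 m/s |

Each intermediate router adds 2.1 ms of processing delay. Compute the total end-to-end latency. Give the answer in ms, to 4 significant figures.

Transmission delays (L/R per hop): 0.0421053, 0.366972 ms; sum = 0.409078 ms.
Propagation delays (d/s per hop): 3.53333, 3.46667 ms; sum = 7 ms.
Processing at 1 router(s): 1 × 2.1 ms = 2.1 ms.
End-to-end = 9.509 ms.

9.509 ms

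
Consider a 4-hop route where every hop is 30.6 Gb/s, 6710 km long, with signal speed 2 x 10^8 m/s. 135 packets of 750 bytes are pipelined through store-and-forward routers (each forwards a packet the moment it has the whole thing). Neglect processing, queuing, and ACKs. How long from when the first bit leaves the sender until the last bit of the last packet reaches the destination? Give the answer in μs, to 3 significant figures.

134000 μs

Per-hop transmission t_tx = L/R = 6000/30600000000 = 0.196078 μs.
Per-hop propagation t_prop = 6710000/200000000 = 33550 μs.
Pipeline fill: first packet needs 4·t_tx to clear all hops; remaining 134 packets each add one t_tx.
Total = (4+135-1)·t_tx + 4·t_prop = 138·0.196078 + 4·33550 = 134000 μs.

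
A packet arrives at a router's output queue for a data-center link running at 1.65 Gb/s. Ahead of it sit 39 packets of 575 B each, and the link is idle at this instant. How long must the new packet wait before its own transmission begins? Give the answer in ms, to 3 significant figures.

0.109 ms

Each queued packet: L/R = 4600/1650000000 = 0.00278788 ms.
39 queued → 0.108727 ms.
Queuing delay = 0.109 ms.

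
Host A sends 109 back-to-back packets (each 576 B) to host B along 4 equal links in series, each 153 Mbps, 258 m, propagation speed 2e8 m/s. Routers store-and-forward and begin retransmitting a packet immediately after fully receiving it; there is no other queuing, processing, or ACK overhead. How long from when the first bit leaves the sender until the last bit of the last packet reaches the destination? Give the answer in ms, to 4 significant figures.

3.378 ms

Per-hop transmission t_tx = L/R = 4608/153000000 = 0.0301176 ms.
Per-hop propagation t_prop = 258/200000000 = 0.00129 ms.
Pipeline fill: first packet needs 4·t_tx to clear all hops; remaining 108 packets each add one t_tx.
Total = (4+109-1)·t_tx + 4·t_prop = 112·0.0301176 + 4·0.00129 = 3.378 ms.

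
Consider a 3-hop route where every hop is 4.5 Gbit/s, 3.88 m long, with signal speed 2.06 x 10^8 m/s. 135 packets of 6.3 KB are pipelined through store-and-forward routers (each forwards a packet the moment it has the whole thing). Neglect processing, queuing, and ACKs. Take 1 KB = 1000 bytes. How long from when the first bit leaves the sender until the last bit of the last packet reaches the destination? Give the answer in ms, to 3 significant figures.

1.53 ms

Per-hop transmission t_tx = L/R = 50400/4500000000 = 0.0112 ms.
Per-hop propagation t_prop = 3.88/206000000 = 1.8835e-05 ms.
Pipeline fill: first packet needs 3·t_tx to clear all hops; remaining 134 packets each add one t_tx.
Total = (3+135-1)·t_tx + 3·t_prop = 137·0.0112 + 3·1.8835e-05 = 1.53 ms.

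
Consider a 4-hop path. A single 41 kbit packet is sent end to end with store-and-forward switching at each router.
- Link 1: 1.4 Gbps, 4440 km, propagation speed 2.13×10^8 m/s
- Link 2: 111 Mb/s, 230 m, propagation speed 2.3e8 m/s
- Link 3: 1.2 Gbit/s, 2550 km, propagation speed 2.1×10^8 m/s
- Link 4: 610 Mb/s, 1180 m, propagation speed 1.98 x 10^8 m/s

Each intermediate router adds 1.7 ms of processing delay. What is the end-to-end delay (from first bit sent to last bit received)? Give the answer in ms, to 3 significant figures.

38.6 ms

L = 41000 bits.
Transmission delays (L/R per hop): 0.0292857, 0.369369, 0.0341667, 0.0672131 ms; sum = 0.500035 ms.
Propagation delays (d/s per hop): 20.8451, 0.001, 12.1429, 0.0059596 ms; sum = 32.9949 ms.
Processing at 3 router(s): 3 × 1.7 ms = 5.1 ms.
End-to-end = 38.6 ms.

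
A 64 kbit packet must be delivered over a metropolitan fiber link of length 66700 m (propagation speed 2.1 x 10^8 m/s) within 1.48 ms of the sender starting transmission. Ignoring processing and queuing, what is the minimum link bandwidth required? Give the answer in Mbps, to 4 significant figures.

55.06 Mbps

Propagation delay = 66700 / 210000000 = 0.317619 ms.
Transmission budget = 1.48 − 0.317619 = 1.16238 ms.
R ≥ L / t_tx = 64000 bits / 0.00116238 s = 55.06 Mbps.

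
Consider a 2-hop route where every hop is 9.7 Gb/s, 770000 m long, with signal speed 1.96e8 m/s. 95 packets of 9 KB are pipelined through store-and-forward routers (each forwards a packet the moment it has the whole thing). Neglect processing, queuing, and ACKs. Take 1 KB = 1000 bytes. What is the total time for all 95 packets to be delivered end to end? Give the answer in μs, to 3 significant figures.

Per-hop transmission t_tx = L/R = 72000/9700000000 = 7.42268 μs.
Per-hop propagation t_prop = 770000/196000000 = 3928.57 μs.
Pipeline fill: first packet needs 2·t_tx to clear all hops; remaining 94 packets each add one t_tx.
Total = (2+95-1)·t_tx + 2·t_prop = 96·7.42268 + 2·3928.57 = 8570 μs.

8570 μs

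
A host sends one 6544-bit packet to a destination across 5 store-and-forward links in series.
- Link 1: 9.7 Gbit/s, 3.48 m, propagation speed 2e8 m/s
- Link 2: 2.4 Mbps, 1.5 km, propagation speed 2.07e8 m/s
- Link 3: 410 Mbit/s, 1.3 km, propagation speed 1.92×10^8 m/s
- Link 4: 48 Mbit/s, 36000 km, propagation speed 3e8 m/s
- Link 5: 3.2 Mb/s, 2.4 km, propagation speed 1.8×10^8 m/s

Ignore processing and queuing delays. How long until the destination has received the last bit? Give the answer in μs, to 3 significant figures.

Transmission delays (L/R per hop): 0.674639, 2726.67, 15.961, 136.333, 2045 μs; sum = 4924.64 μs.
Propagation delays (d/s per hop): 0.0174, 7.24638, 6.77083, 120000, 13.3333 μs; sum = 120027 μs.
End-to-end = 125000 μs.

125000 μs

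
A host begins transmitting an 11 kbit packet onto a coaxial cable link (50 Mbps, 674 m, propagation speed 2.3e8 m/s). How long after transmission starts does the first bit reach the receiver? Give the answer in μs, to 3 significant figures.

First bit experiences only propagation delay: d/s = 674/2.3e+08 = 2.93 μs.

2.93 μs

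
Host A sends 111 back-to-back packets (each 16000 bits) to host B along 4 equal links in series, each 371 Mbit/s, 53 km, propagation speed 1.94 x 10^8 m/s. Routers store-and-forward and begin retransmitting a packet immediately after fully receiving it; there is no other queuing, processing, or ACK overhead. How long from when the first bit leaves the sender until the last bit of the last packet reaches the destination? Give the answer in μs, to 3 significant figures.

Per-hop transmission t_tx = L/R = 16000/371000000 = 43.1267 μs.
Per-hop propagation t_prop = 53000/194000000 = 273.196 μs.
Pipeline fill: first packet needs 4·t_tx to clear all hops; remaining 110 packets each add one t_tx.
Total = (4+111-1)·t_tx + 4·t_prop = 114·43.1267 + 4·273.196 = 6010 μs.

6010 μs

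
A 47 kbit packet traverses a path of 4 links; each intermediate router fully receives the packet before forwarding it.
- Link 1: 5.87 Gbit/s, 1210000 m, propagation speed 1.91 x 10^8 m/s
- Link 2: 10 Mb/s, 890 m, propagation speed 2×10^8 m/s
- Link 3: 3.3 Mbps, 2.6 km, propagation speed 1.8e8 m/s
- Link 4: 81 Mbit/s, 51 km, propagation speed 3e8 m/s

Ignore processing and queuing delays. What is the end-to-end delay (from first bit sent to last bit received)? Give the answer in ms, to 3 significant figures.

L = 47000 bits.
Transmission delays (L/R per hop): 0.00800681, 4.7, 14.2424, 0.580247 ms; sum = 19.5307 ms.
Propagation delays (d/s per hop): 6.33508, 0.00445, 0.0144444, 0.17 ms; sum = 6.52397 ms.
End-to-end = 26.1 ms.

26.1 ms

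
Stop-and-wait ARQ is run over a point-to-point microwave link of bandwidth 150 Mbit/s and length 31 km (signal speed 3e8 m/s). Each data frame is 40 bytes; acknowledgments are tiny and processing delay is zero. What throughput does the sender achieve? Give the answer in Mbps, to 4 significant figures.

1.533 Mbps

t_tx = L/R = 320/150000000 = 2.13333e-06 s.
t_prop = 31000/300000000 = 0.000103333 s; RTT = 0.000206667 s.
Cycle = t_tx + RTT = 0.0002088 s.
Throughput = L / cycle = 320 / 0.0002088 = 1.533 Mbps.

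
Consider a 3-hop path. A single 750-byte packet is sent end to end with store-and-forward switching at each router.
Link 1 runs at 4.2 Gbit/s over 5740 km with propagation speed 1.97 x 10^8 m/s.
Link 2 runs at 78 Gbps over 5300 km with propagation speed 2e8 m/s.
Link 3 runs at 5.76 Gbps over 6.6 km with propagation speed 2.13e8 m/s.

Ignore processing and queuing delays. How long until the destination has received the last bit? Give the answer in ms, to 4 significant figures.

L = 750 × 8 = 6000 bits.
Transmission delays (L/R per hop): 0.00142857, 7.69231e-05, 0.00104167 ms; sum = 0.00254716 ms.
Propagation delays (d/s per hop): 29.1371, 26.5, 0.0309859 ms; sum = 55.668 ms.
End-to-end = 55.67 ms.

55.67 ms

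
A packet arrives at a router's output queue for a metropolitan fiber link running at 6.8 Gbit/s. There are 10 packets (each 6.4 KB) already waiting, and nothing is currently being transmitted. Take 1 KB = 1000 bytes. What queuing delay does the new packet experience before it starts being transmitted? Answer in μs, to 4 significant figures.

Each queued packet: L/R = 51200/6800000000 = 7.52941 μs.
10 queued → 75.2941 μs.
Queuing delay = 75.29 μs.

75.29 μs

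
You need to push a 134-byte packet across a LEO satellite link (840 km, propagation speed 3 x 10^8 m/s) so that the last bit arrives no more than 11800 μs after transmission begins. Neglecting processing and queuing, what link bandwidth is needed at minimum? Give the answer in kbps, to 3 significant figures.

119 kbps

L = 1072 bits.
Propagation delay = 840000 / 300000000 = 2800 μs.
Transmission budget = 11800 − 2800 = 9000 μs.
R ≥ L / t_tx = 1072 bits / 0.009 s = 119 kbps.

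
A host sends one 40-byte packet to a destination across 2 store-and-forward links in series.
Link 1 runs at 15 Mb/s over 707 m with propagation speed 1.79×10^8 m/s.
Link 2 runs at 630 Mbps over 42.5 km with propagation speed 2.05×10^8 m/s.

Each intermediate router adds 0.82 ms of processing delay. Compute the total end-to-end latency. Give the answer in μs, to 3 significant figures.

L = 40 × 8 = 320 bits.
Transmission delays (L/R per hop): 21.3333, 0.507937 μs; sum = 21.8413 μs.
Propagation delays (d/s per hop): 3.94972, 207.317 μs; sum = 211.267 μs.
Processing at 1 router(s): 1 × 0.82 ms = 820 μs.
End-to-end = 1050 μs.

1050 μs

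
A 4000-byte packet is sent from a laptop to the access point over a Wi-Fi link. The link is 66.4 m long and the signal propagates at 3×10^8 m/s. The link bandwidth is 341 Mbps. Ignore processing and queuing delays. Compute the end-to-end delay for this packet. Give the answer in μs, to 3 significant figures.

94.1 μs

L = 4000 × 8 = 32000 bits.
Transmission delay = L/R = 32000 / 341000000 = 93.8416 μs.
Propagation delay = d/s = 66.4 m / 300000000 m/s = 0.221333 μs.
Total = 94.1 μs.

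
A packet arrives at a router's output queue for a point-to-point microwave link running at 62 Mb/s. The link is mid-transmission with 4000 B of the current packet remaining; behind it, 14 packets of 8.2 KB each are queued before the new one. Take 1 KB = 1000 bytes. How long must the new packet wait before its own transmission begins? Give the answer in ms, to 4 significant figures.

Each queued packet: L/R = 65600/62000000 = 1.05806 ms.
14 queued → 14.8129 ms.
Plus remaining 32000 bits of current packet: 0.516129 ms.
Queuing delay = 15.33 ms.

15.33 ms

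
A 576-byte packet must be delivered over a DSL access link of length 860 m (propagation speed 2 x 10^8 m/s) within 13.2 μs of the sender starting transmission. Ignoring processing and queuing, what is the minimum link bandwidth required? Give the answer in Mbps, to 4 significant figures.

517.8 Mbps

L = 4608 bits.
Propagation delay = 860 / 200000000 = 4.3 μs.
Transmission budget = 13.2 − 4.3 = 8.9 μs.
R ≥ L / t_tx = 4608 bits / 8.9e-06 s = 517.8 Mbps.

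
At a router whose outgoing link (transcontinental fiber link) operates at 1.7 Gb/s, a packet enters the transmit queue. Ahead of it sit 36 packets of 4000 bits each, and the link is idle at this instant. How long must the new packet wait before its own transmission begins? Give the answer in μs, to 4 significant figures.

84.71 μs

Each queued packet: L/R = 4000/1700000000 = 2.35294 μs.
36 queued → 84.7059 μs.
Queuing delay = 84.71 μs.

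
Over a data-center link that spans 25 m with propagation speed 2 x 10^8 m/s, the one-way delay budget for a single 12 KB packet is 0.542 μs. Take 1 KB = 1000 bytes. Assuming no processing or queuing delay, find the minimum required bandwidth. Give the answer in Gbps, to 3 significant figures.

L = 96000 bits.
Propagation delay = 25 / 200000000 = 0.125 μs.
Transmission budget = 0.542 − 0.125 = 0.417 μs.
R ≥ L / t_tx = 96000 bits / 4.17e-07 s = 230 Gbps.

230 Gbps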